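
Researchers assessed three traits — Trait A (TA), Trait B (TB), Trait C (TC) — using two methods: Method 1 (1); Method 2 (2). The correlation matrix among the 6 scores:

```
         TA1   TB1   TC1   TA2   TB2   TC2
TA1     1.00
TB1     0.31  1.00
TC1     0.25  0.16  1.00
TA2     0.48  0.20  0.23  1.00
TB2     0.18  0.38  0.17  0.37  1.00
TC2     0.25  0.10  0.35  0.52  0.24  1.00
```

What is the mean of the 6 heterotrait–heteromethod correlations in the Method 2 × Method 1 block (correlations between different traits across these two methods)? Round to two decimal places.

0.19

HTHM values (method 2 × method 1): 0.20, 0.23, 0.18, 0.17, 0.25, 0.10; mean = 1.13/6 = 0.19.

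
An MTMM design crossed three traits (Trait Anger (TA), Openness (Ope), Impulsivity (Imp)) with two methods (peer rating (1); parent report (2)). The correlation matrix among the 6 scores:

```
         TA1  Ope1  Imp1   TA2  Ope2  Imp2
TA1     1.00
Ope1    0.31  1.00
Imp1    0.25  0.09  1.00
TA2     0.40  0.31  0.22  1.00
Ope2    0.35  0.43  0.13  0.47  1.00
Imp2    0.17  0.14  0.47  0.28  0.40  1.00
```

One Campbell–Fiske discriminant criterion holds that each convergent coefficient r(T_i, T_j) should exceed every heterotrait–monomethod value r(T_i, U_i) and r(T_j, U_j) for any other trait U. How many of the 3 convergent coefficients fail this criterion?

2

Convergent coefficients and their comparison sets:
TA (methods 1·2): 0.40 vs {0.31, 0.47, 0.25, 0.28} → fail.
Ope (methods 1·2): 0.43 vs {0.31, 0.47, 0.09, 0.40} → fail.
Imp (methods 1·2): 0.47 vs {0.25, 0.28, 0.09, 0.40} → pass.
2 of 3 fail.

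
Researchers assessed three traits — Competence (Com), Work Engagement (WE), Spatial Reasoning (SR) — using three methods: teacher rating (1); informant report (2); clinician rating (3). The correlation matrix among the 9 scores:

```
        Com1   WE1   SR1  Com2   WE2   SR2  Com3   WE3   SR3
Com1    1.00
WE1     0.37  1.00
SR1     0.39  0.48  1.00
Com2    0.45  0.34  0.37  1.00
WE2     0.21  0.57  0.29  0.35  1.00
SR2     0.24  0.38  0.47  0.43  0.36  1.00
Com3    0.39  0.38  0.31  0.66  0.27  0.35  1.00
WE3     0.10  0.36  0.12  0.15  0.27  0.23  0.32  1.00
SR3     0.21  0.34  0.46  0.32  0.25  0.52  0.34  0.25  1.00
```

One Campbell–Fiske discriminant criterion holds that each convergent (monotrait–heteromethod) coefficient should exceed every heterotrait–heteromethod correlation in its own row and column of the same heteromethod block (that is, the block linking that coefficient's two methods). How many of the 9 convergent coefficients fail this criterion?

2

Each convergent coefficient versus the relevant comparison correlations:
Com (methods 1·2): 0.45 vs {0.21, 0.34, 0.24, 0.37} → pass.
Com (methods 1·3): 0.39 vs {0.10, 0.38, 0.21, 0.31} → pass.
Com (methods 2·3): 0.66 vs {0.15, 0.27, 0.32, 0.35} → pass.
WE (methods 1·2): 0.57 vs {0.34, 0.21, 0.38, 0.29} → pass.
WE (methods 1·3): 0.36 vs {0.38, 0.10, 0.34, 0.12} → fail.
WE (methods 2·3): 0.27 vs {0.27, 0.15, 0.25, 0.23} → fail.
SR (methods 1·2): 0.47 vs {0.37, 0.24, 0.29, 0.38} → pass.
SR (methods 1·3): 0.46 vs {0.31, 0.21, 0.12, 0.34} → pass.
SR (methods 2·3): 0.52 vs {0.35, 0.32, 0.23, 0.25} → pass.
2 of 9 fail.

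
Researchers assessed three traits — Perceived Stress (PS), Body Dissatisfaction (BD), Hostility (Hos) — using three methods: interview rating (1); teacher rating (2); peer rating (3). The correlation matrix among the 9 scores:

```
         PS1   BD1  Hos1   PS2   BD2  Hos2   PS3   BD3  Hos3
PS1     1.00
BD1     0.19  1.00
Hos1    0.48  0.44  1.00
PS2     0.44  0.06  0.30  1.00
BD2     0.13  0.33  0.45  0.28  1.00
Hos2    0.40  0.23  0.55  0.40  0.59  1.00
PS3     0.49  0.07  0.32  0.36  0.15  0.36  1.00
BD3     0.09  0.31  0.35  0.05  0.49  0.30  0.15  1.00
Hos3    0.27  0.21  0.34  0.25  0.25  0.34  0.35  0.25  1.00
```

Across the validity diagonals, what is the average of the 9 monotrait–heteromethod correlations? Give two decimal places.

0.41

Convergent values: 0.44, 0.49, 0.36, 0.33, 0.31, 0.49, 0.55, 0.34, 0.34; mean = 3.65/9 = 0.41.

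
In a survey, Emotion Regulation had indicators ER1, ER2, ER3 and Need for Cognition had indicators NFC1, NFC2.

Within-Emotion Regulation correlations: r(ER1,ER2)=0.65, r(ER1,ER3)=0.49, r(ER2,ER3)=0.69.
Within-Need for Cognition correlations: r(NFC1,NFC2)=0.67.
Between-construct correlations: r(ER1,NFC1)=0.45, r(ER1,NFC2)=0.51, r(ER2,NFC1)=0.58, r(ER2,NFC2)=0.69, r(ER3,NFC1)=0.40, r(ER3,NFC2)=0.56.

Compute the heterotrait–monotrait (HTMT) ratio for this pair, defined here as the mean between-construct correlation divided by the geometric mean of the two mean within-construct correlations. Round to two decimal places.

0.83

Mean heterotrait r = 3.19/6 = 0.5317.
Mean within-ER = 1.83/3 = 0.6100; mean within-NFC = 0.67/1 = 0.6700.
Geometric mean = √(0.6100 × 0.6700) = 0.6393.
HTMT = 0.5317 / 0.6393 = 0.83.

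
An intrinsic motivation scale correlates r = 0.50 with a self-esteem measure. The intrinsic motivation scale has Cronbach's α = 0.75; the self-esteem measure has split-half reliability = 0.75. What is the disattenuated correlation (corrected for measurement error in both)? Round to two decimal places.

0.67

r_true = r_obs / √(r_xx · r_yy) = 0.50 / √(0.75 × 0.75) = 0.50 / √0.5625 = 0.50 / 0.7500 ≈ 0.67.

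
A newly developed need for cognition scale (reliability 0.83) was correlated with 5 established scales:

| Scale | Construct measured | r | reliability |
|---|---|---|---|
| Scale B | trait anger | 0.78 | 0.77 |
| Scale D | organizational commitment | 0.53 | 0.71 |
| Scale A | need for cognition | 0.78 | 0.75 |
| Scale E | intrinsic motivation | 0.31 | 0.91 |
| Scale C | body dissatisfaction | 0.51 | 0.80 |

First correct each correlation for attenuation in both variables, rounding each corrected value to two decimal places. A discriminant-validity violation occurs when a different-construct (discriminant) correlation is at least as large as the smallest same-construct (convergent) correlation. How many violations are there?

Disattenuated r (r / √(r_scale · r_new)):
  Scale B (disc): 0.78 / √(0.77·0.83) = 0.98
  Scale D (disc): 0.53 / √(0.71·0.83) = 0.69
  Scale A (conv): 0.78 / √(0.75·0.83) = 0.99
  Scale E (disc): 0.31 / √(0.91·0.83) = 0.36
  Scale C (disc): 0.51 / √(0.80·0.83) = 0.63
Smallest convergent = 0.99. Discriminant values: 0.98, 0.69, 0.36, 0.63; count ≥ 0.99 → 0.

0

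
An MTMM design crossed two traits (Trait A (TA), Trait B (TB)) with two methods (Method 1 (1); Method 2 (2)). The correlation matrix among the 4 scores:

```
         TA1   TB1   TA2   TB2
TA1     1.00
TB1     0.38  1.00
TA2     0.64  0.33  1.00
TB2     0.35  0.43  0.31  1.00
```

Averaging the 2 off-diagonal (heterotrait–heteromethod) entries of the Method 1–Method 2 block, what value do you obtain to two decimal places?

0.34

HTHM values (method 1 × method 2): 0.35, 0.33; mean = 0.68/2 = 0.34.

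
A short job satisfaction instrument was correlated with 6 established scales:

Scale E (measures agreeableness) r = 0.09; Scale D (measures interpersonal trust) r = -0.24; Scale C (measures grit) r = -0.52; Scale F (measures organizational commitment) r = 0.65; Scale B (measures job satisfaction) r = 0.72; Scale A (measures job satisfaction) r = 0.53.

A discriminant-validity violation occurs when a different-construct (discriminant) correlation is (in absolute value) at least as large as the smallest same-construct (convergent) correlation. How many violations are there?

Convergent (same construct = job satisfaction): Scale B, Scale A.
Smallest convergent = 0.53. Discriminant |r|: 0.09, 0.24, 0.52, 0.65; count ≥ 0.53 → 1.

1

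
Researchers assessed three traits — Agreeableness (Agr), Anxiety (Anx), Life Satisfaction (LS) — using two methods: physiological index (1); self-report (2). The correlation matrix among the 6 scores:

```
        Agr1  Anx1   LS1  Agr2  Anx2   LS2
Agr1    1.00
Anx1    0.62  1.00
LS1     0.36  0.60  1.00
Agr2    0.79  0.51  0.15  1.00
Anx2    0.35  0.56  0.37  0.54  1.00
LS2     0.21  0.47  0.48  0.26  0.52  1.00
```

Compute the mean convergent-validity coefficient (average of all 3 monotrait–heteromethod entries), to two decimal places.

Convergent values: 0.79, 0.56, 0.48; mean = 1.83/3 = 0.61.

0.61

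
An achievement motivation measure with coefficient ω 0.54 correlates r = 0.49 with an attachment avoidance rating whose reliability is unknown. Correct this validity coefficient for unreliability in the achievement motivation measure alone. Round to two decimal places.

Single correction: r_c = r_obs / √r_xx = 0.49 / √0.54 = 0.49 / 0.7348 ≈ 0.67.

0.67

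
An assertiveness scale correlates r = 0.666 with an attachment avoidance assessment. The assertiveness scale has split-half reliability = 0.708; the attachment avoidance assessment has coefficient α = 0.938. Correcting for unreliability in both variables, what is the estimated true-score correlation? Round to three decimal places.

0.817

r_true = r_obs / √(r_xx · r_yy) = 0.666 / √(0.708 × 0.938) = 0.666 / √0.664104 = 0.666 / 0.8149 ≈ 0.817.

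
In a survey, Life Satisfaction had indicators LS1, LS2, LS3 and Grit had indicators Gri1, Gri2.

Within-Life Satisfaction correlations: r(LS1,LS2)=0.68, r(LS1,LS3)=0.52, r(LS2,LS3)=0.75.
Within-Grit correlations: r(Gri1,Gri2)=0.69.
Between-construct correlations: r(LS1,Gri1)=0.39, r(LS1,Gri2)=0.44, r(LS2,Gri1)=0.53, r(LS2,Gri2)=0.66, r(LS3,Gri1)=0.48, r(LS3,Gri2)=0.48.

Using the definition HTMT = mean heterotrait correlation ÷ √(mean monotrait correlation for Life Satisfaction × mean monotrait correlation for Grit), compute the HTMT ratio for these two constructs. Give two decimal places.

Mean heterotrait r = 2.98/6 = 0.4967.
Mean within-LS = 1.95/3 = 0.6500; mean within-Gri = 0.69/1 = 0.6900.
Geometric mean = √(0.6500 × 0.6900) = 0.6697.
HTMT = 0.4967 / 0.6697 = 0.74.

0.74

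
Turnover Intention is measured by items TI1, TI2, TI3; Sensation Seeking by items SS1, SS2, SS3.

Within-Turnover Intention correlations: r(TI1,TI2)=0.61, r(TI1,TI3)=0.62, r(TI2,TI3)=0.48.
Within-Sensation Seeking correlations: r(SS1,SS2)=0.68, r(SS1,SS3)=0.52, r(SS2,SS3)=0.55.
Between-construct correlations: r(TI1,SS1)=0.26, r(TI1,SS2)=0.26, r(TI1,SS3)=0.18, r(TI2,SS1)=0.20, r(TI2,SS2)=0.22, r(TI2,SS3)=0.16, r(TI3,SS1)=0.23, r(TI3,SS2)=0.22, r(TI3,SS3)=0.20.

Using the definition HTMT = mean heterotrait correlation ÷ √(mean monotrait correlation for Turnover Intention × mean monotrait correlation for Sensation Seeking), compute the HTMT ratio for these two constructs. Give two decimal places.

Mean heterotrait r = 1.93/9 = 0.2144.
Mean within-TI = 1.71/3 = 0.5700; mean within-SS = 1.75/3 = 0.5833.
Geometric mean = √(0.5700 × 0.5833) = 0.5766.
HTMT = 0.2144 / 0.5766 = 0.37.

0.37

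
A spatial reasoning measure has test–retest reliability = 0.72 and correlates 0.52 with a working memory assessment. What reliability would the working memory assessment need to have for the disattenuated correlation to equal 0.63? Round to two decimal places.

r_true = r_obs / √(r_xx · r_yy) ⇒ 0.63 = 0.52 / √(0.72 · r_yy).
√(0.72 · r_yy) = 0.52 / 0.63 = 0.8254; 0.72 · r_yy = 0.6813; r_yy = 0.6813 / 0.72 ≈ 0.95.

0.95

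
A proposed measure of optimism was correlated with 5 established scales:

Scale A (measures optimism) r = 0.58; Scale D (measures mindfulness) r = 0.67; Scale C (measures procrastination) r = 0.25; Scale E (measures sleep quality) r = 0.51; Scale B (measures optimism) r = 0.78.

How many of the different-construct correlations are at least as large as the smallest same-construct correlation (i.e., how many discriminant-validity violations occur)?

1

Convergent (same construct = optimism): Scale A, Scale B.
Smallest convergent = 0.58. Discriminant values: 0.67, 0.25, 0.51; count ≥ 0.58 → 1.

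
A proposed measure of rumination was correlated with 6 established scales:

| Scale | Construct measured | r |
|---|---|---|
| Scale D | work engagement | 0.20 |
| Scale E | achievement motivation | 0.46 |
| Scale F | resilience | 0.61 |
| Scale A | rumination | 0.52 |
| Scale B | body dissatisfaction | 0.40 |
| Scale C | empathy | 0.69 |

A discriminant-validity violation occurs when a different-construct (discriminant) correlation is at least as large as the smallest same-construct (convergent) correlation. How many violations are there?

2

Convergent (same construct = rumination): Scale A.
Smallest convergent = 0.52. Discriminant values: 0.20, 0.46, 0.61, 0.40, 0.69; count ≥ 0.52 → 2.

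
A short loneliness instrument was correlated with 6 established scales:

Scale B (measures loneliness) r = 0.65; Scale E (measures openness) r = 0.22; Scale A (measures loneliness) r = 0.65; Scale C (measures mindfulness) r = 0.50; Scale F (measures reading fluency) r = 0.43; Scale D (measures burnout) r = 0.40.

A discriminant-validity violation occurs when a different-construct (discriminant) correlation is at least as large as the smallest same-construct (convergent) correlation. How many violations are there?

0

Convergent (same construct = loneliness): Scale B, Scale A.
Smallest convergent = 0.65. Discriminant values: 0.22, 0.50, 0.43, 0.40; count ≥ 0.65 → 0.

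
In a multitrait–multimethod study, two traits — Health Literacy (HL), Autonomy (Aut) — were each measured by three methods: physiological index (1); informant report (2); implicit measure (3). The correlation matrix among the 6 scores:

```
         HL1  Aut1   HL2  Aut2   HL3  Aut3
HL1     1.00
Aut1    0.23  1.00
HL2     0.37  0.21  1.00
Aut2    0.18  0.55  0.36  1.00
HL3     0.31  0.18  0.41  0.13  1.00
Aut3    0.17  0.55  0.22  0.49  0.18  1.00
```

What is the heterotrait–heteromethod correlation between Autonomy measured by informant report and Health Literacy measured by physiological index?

0.18

Different traits and methods: r(Aut2, HL1) = 0.18.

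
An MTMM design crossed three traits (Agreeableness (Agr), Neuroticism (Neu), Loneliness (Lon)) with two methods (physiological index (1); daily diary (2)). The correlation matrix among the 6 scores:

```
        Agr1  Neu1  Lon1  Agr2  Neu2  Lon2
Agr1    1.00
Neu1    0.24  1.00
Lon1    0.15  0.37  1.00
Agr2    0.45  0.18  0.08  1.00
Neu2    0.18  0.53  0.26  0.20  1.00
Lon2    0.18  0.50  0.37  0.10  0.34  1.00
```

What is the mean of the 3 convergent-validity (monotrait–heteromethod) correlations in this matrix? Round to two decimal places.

0.45

Convergent values: 0.45, 0.53, 0.37; mean = 1.35/3 = 0.45.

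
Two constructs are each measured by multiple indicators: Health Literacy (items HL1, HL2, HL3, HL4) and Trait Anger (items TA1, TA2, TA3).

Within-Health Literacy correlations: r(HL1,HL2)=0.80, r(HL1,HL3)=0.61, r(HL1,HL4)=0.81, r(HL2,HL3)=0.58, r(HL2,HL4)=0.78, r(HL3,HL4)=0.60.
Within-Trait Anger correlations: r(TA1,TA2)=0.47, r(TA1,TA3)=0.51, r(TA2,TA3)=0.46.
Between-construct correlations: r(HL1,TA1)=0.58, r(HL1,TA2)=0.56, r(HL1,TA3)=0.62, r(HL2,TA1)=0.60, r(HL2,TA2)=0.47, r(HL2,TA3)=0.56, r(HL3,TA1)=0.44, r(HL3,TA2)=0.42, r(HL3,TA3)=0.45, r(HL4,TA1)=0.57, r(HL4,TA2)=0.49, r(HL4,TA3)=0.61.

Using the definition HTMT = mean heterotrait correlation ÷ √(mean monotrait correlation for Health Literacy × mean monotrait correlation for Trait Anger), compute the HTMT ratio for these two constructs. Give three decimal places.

Mean between = 6.37/12 = 0.5308.
Mean within-HL = 4.18/6 = 0.6967; mean within-TA = 1.44/3 = 0.4800.
Geometric mean = √(0.6967 × 0.4800) = 0.5783.
HTMT = 0.5308 / 0.5783 = 0.918.

0.918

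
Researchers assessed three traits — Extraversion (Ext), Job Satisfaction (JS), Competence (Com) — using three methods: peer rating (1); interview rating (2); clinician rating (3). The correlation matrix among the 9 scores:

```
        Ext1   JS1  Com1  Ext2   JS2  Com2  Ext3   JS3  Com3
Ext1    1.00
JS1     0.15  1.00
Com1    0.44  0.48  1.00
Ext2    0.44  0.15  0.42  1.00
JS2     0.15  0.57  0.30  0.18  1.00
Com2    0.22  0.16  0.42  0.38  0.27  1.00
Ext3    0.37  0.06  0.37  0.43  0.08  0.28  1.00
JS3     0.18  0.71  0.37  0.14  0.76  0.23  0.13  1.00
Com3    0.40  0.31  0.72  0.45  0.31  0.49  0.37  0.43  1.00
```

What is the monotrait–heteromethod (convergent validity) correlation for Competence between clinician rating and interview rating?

Same trait (Com), different methods: r(Com3, Com2) = 0.49.

0.49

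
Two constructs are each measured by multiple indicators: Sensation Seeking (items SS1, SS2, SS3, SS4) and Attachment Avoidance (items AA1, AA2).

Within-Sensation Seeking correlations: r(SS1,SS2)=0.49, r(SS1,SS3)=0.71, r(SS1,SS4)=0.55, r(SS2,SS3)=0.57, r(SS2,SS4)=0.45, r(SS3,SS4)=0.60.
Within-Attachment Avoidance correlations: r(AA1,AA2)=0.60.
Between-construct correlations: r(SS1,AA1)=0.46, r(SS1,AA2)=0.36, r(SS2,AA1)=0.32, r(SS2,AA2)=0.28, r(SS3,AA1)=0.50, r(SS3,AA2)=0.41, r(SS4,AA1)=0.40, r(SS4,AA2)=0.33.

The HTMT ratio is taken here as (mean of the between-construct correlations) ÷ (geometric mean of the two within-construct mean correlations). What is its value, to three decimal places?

0.659

Mean between = 3.06/8 = 0.3825.
Mean within-SS = 3.37/6 = 0.5617; mean within-AA = 0.60/1 = 0.6000.
Geometric mean = √(0.5617 × 0.6000) = 0.5805.
HTMT = 0.3825 / 0.5805 = 0.659.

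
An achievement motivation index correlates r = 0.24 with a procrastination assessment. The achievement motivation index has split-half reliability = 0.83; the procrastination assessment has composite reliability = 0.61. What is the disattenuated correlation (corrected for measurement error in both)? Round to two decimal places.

0.34

r_true = r_obs / √(r_xx · r_yy) = 0.24 / √(0.83 × 0.61) = 0.24 / √0.5063 = 0.24 / 0.7115 ≈ 0.34.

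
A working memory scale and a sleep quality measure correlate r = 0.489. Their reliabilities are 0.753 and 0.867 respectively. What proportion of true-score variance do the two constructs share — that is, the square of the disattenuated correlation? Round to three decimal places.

Disattenuated r = 0.489 / √(0.753 × 0.867) = 0.489 / 0.8080 = 0.6052.
Shared true-score variance = 0.6052² = 0.3663 ≈ 0.366.

0.366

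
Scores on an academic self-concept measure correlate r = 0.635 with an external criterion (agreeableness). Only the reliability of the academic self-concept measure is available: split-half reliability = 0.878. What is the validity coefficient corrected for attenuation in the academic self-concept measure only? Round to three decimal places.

0.678

Single correction: r_c = r_obs / √r_xx = 0.635 / √0.878 = 0.635 / 0.9370 ≈ 0.678.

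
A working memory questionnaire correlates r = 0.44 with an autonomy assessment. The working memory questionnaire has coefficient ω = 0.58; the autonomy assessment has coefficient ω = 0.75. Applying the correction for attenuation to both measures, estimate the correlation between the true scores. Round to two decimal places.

r_true = r_obs / √(r_xx · r_yy) = 0.44 / √(0.58 × 0.75) = 0.44 / √0.4350 = 0.44 / 0.6595 ≈ 0.67.

0.67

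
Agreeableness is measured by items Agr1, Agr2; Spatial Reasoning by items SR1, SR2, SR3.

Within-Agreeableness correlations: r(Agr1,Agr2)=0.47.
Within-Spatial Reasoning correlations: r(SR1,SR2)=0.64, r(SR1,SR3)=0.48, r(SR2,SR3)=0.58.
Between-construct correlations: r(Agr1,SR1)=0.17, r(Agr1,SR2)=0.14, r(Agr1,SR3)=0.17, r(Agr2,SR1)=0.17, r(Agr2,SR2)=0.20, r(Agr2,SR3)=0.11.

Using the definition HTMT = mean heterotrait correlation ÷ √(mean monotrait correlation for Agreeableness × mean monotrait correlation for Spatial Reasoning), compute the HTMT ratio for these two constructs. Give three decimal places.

Between-construct mean = 0.96/6 = 0.1600.
Mean within-Agr = 0.47/1 = 0.4700; mean within-SR = 1.70/3 = 0.5667.
Geometric mean = √(0.4700 × 0.5667) = 0.5161.
HTMT = 0.1600 / 0.5161 = 0.310.

0.310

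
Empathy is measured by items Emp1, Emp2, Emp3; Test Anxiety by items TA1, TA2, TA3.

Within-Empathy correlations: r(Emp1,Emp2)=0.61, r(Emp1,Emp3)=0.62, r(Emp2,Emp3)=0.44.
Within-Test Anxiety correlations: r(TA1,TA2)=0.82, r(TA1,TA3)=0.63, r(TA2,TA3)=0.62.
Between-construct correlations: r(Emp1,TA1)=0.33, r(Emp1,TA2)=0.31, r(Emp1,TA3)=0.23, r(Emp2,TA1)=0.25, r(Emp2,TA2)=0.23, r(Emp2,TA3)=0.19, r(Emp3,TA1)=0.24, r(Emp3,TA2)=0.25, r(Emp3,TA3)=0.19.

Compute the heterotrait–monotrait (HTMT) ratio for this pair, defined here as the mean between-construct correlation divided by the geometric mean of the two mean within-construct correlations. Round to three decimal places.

0.398

Mean between = 2.22/9 = 0.2467.
Mean within-Emp = 1.67/3 = 0.5567; mean within-TA = 2.07/3 = 0.6900.
Geometric mean = √(0.5567 × 0.6900) = 0.6198.
HTMT = 0.2467 / 0.6198 = 0.398.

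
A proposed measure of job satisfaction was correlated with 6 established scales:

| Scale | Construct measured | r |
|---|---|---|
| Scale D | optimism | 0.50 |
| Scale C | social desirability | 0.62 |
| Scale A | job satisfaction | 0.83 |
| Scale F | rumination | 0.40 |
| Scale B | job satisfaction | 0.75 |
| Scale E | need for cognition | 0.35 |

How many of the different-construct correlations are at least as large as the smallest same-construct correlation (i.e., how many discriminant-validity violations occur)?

0

Convergent (same construct = job satisfaction): Scale A, Scale B.
Smallest convergent = 0.75. Discriminant values: 0.50, 0.62, 0.40, 0.35; count ≥ 0.75 → 0.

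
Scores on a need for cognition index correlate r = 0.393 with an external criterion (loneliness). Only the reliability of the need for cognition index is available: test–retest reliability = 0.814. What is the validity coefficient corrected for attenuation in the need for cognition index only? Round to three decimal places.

Single correction: r_c = r_obs / √r_xx = 0.393 / √0.814 = 0.393 / 0.9022 ≈ 0.436.

0.436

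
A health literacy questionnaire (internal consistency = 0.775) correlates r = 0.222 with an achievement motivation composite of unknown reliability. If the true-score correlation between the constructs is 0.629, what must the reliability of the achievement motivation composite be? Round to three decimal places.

r_true = r_obs / √(r_xx · r_yy) ⇒ 0.629 = 0.222 / √(0.775 · r_yy).
√(0.775 · r_yy) = 0.222 / 0.629 = 0.3529; 0.775 · r_yy = 0.1245; r_yy = 0.1245 / 0.775 ≈ 0.161.

0.161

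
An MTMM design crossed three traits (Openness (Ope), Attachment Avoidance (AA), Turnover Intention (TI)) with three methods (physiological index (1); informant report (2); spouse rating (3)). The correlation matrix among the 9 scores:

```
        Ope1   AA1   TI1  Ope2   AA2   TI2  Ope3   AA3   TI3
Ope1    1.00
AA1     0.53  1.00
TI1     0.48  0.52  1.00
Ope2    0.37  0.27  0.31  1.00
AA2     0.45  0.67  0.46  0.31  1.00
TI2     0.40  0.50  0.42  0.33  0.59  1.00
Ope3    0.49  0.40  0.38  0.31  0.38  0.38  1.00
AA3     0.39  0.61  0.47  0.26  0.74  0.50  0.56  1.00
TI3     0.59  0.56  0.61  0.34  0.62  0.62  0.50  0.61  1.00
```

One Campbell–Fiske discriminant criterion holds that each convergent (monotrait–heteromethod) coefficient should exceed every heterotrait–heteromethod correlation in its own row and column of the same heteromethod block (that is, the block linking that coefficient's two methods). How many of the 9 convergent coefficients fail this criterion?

Convergent coefficients and their comparison sets:
Ope (methods 1·2): 0.37 vs {0.45, 0.27, 0.40, 0.31} → fail.
Ope (methods 1·3): 0.49 vs {0.39, 0.40, 0.59, 0.38} → fail.
Ope (methods 2·3): 0.31 vs {0.26, 0.38, 0.34, 0.38} → fail.
AA (methods 1·2): 0.67 vs {0.27, 0.45, 0.50, 0.46} → pass.
AA (methods 1·3): 0.61 vs {0.40, 0.39, 0.56, 0.47} → pass.
AA (methods 2·3): 0.74 vs {0.38, 0.26, 0.62, 0.50} → pass.
TI (methods 1·2): 0.42 vs {0.31, 0.40, 0.46, 0.50} → fail.
TI (methods 1·3): 0.61 vs {0.38, 0.59, 0.47, 0.56} → pass.
TI (methods 2·3): 0.62 vs {0.38, 0.34, 0.50, 0.62} → fail.
5 of 9 fail.

5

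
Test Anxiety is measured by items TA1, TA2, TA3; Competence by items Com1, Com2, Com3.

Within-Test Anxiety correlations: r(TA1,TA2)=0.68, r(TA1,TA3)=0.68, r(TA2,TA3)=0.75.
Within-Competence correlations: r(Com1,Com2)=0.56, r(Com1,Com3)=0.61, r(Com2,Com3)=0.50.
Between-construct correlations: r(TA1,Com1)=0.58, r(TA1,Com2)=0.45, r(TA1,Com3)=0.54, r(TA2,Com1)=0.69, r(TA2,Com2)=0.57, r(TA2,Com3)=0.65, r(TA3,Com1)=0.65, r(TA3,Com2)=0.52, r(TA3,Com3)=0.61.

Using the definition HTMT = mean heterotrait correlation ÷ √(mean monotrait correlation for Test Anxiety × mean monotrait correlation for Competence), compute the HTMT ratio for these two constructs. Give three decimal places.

Between-construct mean = 5.26/9 = 0.5844.
Mean within-TA = 2.11/3 = 0.7033; mean within-Com = 1.67/3 = 0.5567.
Geometric mean = √(0.7033 × 0.5567) = 0.6257.
HTMT = 0.5844 / 0.6257 = 0.934.

0.934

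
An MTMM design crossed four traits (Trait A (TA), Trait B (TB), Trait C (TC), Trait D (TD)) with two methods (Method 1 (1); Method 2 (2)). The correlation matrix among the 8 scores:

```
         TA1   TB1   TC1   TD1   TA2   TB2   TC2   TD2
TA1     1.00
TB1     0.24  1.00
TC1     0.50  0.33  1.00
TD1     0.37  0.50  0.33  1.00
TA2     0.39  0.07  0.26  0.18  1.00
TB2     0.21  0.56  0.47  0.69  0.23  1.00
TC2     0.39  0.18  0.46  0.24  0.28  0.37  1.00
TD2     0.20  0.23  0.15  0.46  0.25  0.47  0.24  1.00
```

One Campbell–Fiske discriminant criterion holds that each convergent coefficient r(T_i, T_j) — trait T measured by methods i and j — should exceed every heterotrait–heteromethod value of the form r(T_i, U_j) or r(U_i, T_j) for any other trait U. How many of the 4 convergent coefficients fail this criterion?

Each convergent coefficient versus the relevant comparison correlations:
TA (methods 1·2): 0.39 vs {0.21, 0.07, 0.39, 0.26, 0.20, 0.18} → fail.
TB (methods 1·2): 0.56 vs {0.07, 0.21, 0.18, 0.47, 0.23, 0.69} → fail.
TC (methods 1·2): 0.46 vs {0.26, 0.39, 0.47, 0.18, 0.15, 0.24} → fail.
TD (methods 1·2): 0.46 vs {0.18, 0.20, 0.69, 0.23, 0.24, 0.15} → fail.
4 of 4 fail.

4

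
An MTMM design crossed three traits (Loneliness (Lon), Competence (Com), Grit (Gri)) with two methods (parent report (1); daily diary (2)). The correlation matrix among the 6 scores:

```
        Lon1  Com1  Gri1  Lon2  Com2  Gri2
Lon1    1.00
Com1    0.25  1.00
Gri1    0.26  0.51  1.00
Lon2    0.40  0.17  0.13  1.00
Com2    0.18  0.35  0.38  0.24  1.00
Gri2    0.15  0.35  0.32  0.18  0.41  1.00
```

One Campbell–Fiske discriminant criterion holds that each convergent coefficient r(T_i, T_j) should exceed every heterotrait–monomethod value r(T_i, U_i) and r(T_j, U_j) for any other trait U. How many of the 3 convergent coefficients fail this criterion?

Convergent coefficients and their comparison sets:
Lon (methods 1·2): 0.40 vs {0.25, 0.24, 0.26, 0.18} → pass.
Com (methods 1·2): 0.35 vs {0.25, 0.24, 0.51, 0.41} → fail.
Gri (methods 1·2): 0.32 vs {0.26, 0.18, 0.51, 0.41} → fail.
2 of 3 fail.

2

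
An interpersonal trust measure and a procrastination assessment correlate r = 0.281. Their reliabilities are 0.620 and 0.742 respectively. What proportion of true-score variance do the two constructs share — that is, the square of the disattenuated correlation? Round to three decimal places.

0.172

Disattenuated r = 0.281 / √(0.620 × 0.742) = 0.281 / 0.6783 = 0.4143.
Shared true-score variance = 0.4143² = 0.1716 ≈ 0.172.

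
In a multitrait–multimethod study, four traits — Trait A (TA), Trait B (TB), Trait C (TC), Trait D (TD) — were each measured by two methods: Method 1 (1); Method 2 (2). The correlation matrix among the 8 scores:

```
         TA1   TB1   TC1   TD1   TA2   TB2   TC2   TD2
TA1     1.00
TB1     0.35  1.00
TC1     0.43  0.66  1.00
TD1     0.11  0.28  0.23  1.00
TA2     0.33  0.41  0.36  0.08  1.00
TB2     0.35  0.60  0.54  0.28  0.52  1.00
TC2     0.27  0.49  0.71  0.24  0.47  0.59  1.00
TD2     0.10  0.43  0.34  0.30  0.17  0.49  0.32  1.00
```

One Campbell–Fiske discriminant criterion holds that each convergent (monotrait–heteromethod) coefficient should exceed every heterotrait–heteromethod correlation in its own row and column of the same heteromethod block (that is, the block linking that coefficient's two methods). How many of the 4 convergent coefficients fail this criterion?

Each convergent coefficient versus the relevant comparison correlations:
TA (methods 1·2): 0.33 vs {0.35, 0.41, 0.27, 0.36, 0.10, 0.08} → fail.
TB (methods 1·2): 0.60 vs {0.41, 0.35, 0.49, 0.54, 0.43, 0.28} → pass.
TC (methods 1·2): 0.71 vs {0.36, 0.27, 0.54, 0.49, 0.34, 0.24} → pass.
TD (methods 1·2): 0.30 vs {0.08, 0.10, 0.28, 0.43, 0.24, 0.34} → fail.
2 of 4 fail.

2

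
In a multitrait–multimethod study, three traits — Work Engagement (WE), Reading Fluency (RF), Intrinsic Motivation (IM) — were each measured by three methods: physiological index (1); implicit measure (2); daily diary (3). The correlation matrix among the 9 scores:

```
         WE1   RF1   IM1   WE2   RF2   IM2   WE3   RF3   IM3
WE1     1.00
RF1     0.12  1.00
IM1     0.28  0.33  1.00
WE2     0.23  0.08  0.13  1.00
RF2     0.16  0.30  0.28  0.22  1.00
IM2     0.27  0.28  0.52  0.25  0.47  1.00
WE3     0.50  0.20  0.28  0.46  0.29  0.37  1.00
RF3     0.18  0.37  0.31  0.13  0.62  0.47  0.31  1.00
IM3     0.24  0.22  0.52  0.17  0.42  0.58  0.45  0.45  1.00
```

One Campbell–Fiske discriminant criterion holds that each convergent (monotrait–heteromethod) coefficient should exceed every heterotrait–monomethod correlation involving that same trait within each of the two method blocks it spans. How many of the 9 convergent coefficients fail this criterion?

3

Convergent coefficients and their comparison sets:
WE (methods 1·2): 0.23 vs {0.12, 0.22, 0.28, 0.25} → fail.
WE (methods 1·3): 0.50 vs {0.12, 0.31, 0.28, 0.45} → pass.
WE (methods 2·3): 0.46 vs {0.22, 0.31, 0.25, 0.45} → pass.
RF (methods 1·2): 0.30 vs {0.12, 0.22, 0.33, 0.47} → fail.
RF (methods 1·3): 0.37 vs {0.12, 0.31, 0.33, 0.45} → fail.
RF (methods 2·3): 0.62 vs {0.22, 0.31, 0.47, 0.45} → pass.
IM (methods 1·2): 0.52 vs {0.28, 0.25, 0.33, 0.47} → pass.
IM (methods 1·3): 0.52 vs {0.28, 0.45, 0.33, 0.45} → pass.
IM (methods 2·3): 0.58 vs {0.25, 0.45, 0.47, 0.45} → pass.
3 of 9 fail.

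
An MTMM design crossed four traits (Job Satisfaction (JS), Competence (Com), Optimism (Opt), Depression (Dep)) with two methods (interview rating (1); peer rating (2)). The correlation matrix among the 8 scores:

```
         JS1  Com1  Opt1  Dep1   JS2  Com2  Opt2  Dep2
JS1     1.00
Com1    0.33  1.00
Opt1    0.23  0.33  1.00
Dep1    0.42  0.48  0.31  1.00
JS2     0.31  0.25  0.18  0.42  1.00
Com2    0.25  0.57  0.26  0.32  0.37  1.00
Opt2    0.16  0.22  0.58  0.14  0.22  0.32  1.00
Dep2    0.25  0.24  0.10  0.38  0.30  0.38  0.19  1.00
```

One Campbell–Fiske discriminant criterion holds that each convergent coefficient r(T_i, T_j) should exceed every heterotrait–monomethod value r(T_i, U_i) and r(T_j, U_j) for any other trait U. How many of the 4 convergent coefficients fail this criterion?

Checking each validity diagonal entry against its comparison values:
JS (methods 1·2): 0.31 vs {0.33, 0.37, 0.23, 0.22, 0.42, 0.30} → fail.
Com (methods 1·2): 0.57 vs {0.33, 0.37, 0.33, 0.32, 0.48, 0.38} → pass.
Opt (methods 1·2): 0.58 vs {0.23, 0.22, 0.33, 0.32, 0.31, 0.19} → pass.
Dep (methods 1·2): 0.38 vs {0.42, 0.30, 0.48, 0.38, 0.31, 0.19} → fail.
2 of 4 fail.

2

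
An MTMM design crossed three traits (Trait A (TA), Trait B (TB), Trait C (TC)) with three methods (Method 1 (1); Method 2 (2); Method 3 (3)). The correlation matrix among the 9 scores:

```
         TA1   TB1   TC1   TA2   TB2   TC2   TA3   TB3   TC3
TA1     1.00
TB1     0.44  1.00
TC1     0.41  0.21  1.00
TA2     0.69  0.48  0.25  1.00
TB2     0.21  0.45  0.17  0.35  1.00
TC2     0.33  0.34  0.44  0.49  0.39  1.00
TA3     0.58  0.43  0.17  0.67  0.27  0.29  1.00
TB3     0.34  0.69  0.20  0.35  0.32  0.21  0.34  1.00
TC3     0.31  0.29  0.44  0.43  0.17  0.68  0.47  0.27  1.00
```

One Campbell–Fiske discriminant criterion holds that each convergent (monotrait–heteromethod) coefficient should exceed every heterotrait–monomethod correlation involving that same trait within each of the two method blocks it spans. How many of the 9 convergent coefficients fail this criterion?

3

Checking each validity diagonal entry against its comparison values:
TA (methods 1·2): 0.69 vs {0.44, 0.35, 0.41, 0.49} → pass.
TA (methods 1·3): 0.58 vs {0.44, 0.34, 0.41, 0.47} → pass.
TA (methods 2·3): 0.67 vs {0.35, 0.34, 0.49, 0.47} → pass.
TB (methods 1·2): 0.45 vs {0.44, 0.35, 0.21, 0.39} → pass.
TB (methods 1·3): 0.69 vs {0.44, 0.34, 0.21, 0.27} → pass.
TB (methods 2·3): 0.32 vs {0.35, 0.34, 0.39, 0.27} → fail.
TC (methods 1·2): 0.44 vs {0.41, 0.49, 0.21, 0.39} → fail.
TC (methods 1·3): 0.44 vs {0.41, 0.47, 0.21, 0.27} → fail.
TC (methods 2·3): 0.68 vs {0.49, 0.47, 0.39, 0.27} → pass.
3 of 9 fail.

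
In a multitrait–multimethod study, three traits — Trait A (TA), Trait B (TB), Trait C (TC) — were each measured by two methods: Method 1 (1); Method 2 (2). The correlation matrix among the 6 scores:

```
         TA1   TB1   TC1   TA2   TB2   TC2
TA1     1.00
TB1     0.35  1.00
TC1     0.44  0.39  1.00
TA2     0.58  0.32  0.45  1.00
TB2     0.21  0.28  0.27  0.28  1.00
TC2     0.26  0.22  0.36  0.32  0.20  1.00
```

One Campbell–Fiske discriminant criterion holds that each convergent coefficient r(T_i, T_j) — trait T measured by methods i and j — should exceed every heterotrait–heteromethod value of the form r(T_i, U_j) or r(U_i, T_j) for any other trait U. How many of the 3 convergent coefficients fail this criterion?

2

Convergent coefficients and their comparison sets:
TA (methods 1·2): 0.58 vs {0.21, 0.32, 0.26, 0.45} → pass.
TB (methods 1·2): 0.28 vs {0.32, 0.21, 0.22, 0.27} → fail.
TC (methods 1·2): 0.36 vs {0.45, 0.26, 0.27, 0.22} → fail.
2 of 3 fail.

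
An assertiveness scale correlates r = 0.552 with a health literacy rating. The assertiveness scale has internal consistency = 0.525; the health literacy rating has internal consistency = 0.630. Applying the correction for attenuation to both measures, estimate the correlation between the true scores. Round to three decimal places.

r_true = r_obs / √(r_xx · r_yy) = 0.552 / √(0.525 × 0.630) = 0.552 / √0.330750 = 0.552 / 0.5751 ≈ 0.960.

0.960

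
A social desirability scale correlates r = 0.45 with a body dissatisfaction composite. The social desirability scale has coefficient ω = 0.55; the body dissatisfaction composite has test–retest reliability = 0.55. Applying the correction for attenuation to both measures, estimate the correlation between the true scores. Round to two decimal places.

r_true = r_obs / √(r_xx · r_yy) = 0.45 / √(0.55 × 0.55) = 0.45 / √0.3025 = 0.45 / 0.5500 ≈ 0.82.

0.82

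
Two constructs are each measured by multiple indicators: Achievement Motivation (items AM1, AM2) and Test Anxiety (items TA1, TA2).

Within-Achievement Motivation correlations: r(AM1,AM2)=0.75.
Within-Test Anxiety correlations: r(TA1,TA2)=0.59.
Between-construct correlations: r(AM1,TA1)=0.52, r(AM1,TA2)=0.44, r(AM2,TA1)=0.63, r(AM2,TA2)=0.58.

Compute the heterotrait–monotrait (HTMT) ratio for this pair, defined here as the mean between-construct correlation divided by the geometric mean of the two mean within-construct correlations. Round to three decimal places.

Mean between = 2.17/4 = 0.5425.
Mean within-AM = 0.75/1 = 0.7500; mean within-TA = 0.59/1 = 0.5900.
Geometric mean = √(0.7500 × 0.5900) = 0.6652.
HTMT = 0.5425 / 0.6652 = 0.816.

0.816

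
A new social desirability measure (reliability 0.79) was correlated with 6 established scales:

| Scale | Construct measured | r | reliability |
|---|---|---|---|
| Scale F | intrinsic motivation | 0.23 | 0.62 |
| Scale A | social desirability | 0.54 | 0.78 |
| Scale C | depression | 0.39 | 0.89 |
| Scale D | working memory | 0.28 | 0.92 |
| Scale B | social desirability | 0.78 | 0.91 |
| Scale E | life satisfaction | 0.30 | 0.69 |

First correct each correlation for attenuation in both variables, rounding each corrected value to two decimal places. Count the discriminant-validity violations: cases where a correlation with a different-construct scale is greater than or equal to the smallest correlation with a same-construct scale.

Disattenuated r (r / √(r_scale · r_new)):
  Scale F (disc): 0.23 / √(0.62·0.79) = 0.33
  Scale A (conv): 0.54 / √(0.78·0.79) = 0.69
  Scale C (disc): 0.39 / √(0.89·0.79) = 0.47
  Scale D (disc): 0.28 / √(0.92·0.79) = 0.33
  Scale B (conv): 0.78 / √(0.91·0.79) = 0.92
  Scale E (disc): 0.30 / √(0.69·0.79) = 0.41
Smallest convergent = 0.69. Discriminant values: 0.33, 0.47, 0.33, 0.41; count ≥ 0.69 → 0.

0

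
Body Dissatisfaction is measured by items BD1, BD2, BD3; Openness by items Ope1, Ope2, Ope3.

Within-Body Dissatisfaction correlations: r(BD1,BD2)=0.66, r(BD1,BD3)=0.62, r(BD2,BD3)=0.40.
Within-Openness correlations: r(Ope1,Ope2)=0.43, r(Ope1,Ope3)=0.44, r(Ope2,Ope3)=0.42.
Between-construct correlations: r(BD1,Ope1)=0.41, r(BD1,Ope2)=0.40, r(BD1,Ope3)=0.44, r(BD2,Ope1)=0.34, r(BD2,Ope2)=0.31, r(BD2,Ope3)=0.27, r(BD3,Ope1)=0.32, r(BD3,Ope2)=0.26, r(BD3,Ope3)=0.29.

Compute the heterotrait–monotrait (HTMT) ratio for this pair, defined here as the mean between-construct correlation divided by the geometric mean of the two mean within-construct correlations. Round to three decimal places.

Mean heterotrait r = 3.04/9 = 0.3378.
Mean within-BD = 1.68/3 = 0.5600; mean within-Ope = 1.29/3 = 0.4300.
Geometric mean = √(0.5600 × 0.4300) = 0.4907.
HTMT = 0.3378 / 0.4907 = 0.688.

0.688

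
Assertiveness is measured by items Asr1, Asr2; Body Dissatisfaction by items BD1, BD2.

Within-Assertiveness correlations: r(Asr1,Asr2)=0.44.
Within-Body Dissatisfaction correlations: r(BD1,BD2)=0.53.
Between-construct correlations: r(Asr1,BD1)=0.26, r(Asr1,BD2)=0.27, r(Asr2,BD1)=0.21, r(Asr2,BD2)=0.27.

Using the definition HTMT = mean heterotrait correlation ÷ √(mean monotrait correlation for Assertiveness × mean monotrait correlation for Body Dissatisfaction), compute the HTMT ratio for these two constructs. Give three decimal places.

Mean heterotrait r = 1.01/4 = 0.2525.
Mean within-Asr = 0.44/1 = 0.4400; mean within-BD = 0.53/1 = 0.5300.
Geometric mean = √(0.4400 × 0.5300) = 0.4829.
HTMT = 0.2525 / 0.4829 = 0.523.

0.523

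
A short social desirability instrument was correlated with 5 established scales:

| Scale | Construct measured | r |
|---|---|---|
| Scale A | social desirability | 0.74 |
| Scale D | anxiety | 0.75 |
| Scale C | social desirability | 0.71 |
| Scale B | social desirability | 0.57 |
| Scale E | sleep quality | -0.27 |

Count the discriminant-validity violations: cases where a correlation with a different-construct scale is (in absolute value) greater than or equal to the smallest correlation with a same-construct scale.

1

Convergent (same construct = social desirability): Scale A, Scale C, Scale B.
Smallest convergent = 0.57. Discriminant |r|: 0.75, 0.27; count ≥ 0.57 → 1.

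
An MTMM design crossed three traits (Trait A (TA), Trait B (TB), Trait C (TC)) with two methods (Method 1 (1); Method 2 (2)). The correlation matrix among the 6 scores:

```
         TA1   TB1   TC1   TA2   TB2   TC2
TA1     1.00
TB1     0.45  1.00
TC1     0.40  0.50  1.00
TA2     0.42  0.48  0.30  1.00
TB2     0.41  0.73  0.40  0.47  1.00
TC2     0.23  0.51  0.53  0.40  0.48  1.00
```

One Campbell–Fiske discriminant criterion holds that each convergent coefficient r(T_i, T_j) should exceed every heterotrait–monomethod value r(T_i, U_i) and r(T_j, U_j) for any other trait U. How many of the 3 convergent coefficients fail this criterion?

1

Convergent coefficients and their comparison sets:
TA (methods 1·2): 0.42 vs {0.45, 0.47, 0.40, 0.40} → fail.
TB (methods 1·2): 0.73 vs {0.45, 0.47, 0.50, 0.48} → pass.
TC (methods 1·2): 0.53 vs {0.40, 0.40, 0.50, 0.48} → pass.
1 of 3 fail.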